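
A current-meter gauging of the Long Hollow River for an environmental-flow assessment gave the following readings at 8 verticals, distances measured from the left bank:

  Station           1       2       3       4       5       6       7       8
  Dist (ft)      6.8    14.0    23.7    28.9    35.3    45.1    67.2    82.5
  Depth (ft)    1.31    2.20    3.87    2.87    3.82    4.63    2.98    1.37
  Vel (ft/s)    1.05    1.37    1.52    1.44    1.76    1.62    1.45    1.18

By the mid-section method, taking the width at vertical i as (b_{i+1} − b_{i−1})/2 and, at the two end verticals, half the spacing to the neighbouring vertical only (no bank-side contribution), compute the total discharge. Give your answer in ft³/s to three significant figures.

w_1 = (14.0 − 6.8)/2 = 3.6 ft; q_1 = 1.05 × 1.31 × 3.6 = 4.952 ft³/s
w_2 = (23.7 − 6.8)/2 = 8.45 ft; q_2 = 1.37 × 2.20 × 8.45 = 25.47 ft³/s
w_3 = (28.9 − 14.0)/2 = 7.45 ft; q_3 = 1.52 × 3.87 × 7.45 = 43.82 ft³/s
w_4 = (35.3 − 23.7)/2 = 5.8 ft; q_4 = 1.44 × 2.87 × 5.8 = 23.97 ft³/s
w_5 = (45.1 − 28.9)/2 = 8.1 ft; q_5 = 1.76 × 3.82 × 8.1 = 54.46 ft³/s
w_6 = (67.2 − 35.3)/2 = 15.95 ft; q_6 = 1.62 × 4.63 × 15.95 = 119.6 ft³/s
w_7 = (82.5 − 45.1)/2 = 18.7 ft; q_7 = 1.45 × 2.98 × 18.7 = 80.80 ft³/s
w_8 = (82.5 − 67.2)/2 = 7.65 ft; q_8 = 1.18 × 1.37 × 7.65 = 12.37 ft³/s
Q = Σ qᵢ = 365.5 ft³/s

365 ft³/s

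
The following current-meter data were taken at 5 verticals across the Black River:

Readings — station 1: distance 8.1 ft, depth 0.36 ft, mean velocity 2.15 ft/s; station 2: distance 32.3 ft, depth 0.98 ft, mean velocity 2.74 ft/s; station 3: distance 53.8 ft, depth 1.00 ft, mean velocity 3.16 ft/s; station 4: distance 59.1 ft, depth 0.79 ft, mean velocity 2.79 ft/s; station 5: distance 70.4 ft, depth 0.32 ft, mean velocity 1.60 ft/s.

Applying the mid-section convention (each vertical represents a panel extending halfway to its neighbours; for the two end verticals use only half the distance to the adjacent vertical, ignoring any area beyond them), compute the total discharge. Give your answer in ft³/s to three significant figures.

134 ft³/s

w_1 = (32.3 − 8.1)/2 = 12.1 ft; q_1 = 2.15 × 0.36 × 12.1 = 9.365 ft³/s
w_2 = (53.8 − 8.1)/2 = 22.85 ft; q_2 = 2.74 × 0.98 × 22.85 = 61.36 ft³/s
w_3 = (59.1 − 32.3)/2 = 13.4 ft; q_3 = 3.16 × 1.00 × 13.4 = 42.34 ft³/s
w_4 = (70.4 − 53.8)/2 = 8.3 ft; q_4 = 2.79 × 0.79 × 8.3 = 18.29 ft³/s
w_5 = (70.4 − 59.1)/2 = 5.65 ft; q_5 = 1.60 × 0.32 × 5.65 = 2.893 ft³/s
Q = Σ qᵢ = 134.3 ft³/s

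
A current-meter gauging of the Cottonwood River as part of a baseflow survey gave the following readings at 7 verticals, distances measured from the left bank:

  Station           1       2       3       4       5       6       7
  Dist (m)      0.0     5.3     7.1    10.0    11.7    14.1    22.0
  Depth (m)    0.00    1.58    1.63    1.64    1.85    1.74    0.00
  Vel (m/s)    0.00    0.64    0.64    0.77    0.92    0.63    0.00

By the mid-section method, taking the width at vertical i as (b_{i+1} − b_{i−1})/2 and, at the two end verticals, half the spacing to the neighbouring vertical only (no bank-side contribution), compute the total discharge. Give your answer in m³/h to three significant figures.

w_2 = (7.1 − 0.0)/2 = 3.55 m; q_2 = 0.64 × 1.58 × 3.55 = 3.590 m³/s
w_3 = (10.0 − 5.3)/2 = 2.35 m; q_3 = 0.64 × 1.63 × 2.35 = 2.452 m³/s
w_4 = (11.7 − 7.1)/2 = 2.3 m; q_4 = 0.77 × 1.64 × 2.3 = 2.904 m³/s
w_5 = (14.1 − 10.0)/2 = 2.05 m; q_5 = 0.92 × 1.85 × 2.05 = 3.489 m³/s
w_6 = (22.0 − 11.7)/2 = 5.15 m; q_6 = 0.63 × 1.74 × 5.15 = 5.645 m³/s
Stations 1, 7 contribute zero (depth or velocity is 0).
Q = Σ qᵢ = 18.08 m³/s
= 18.08 × 3600 = 65090 m³/h

65100 m³/h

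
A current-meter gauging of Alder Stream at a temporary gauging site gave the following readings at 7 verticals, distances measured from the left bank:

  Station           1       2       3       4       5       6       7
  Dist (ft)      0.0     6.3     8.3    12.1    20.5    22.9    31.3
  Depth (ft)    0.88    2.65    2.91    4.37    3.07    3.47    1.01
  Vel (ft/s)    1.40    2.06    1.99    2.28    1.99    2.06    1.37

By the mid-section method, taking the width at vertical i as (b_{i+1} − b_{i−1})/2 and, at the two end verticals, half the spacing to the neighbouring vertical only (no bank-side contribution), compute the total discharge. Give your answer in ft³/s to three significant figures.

w_1 = (6.3 − 0.0)/2 = 3.15 ft; q_1 = 1.40 × 0.88 × 3.15 = 3.881 ft³/s
w_2 = (8.3 − 0.0)/2 = 4.15 ft; q_2 = 2.06 × 2.65 × 4.15 = 22.65 ft³/s
w_3 = (12.1 − 6.3)/2 = 2.9 ft; q_3 = 1.99 × 2.91 × 2.9 = 16.79 ft³/s
w_4 = (20.5 − 8.3)/2 = 6.1 ft; q_4 = 2.28 × 4.37 × 6.1 = 60.78 ft³/s
w_5 = (22.9 − 12.1)/2 = 5.4 ft; q_5 = 1.99 × 3.07 × 5.4 = 32.99 ft³/s
w_6 = (31.3 − 20.5)/2 = 5.4 ft; q_6 = 2.06 × 3.47 × 5.4 = 38.60 ft³/s
w_7 = (31.3 − 22.9)/2 = 4.2 ft; q_7 = 1.37 × 1.01 × 4.2 = 5.812 ft³/s
Q = Σ qᵢ = 181.5 ft³/s

182 ft³/s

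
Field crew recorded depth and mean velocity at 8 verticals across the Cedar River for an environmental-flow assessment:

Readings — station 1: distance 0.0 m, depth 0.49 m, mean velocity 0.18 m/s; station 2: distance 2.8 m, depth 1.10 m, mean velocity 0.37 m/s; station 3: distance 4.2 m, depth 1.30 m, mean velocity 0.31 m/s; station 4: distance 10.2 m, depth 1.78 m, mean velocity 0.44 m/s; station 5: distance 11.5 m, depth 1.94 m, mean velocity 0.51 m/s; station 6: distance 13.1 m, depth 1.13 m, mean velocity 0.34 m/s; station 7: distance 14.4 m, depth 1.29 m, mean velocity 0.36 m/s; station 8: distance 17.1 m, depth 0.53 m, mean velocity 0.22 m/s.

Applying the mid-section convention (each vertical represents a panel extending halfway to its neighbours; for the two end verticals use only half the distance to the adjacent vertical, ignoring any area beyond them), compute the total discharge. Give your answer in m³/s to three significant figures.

8.41 m³/s

w_1 = (2.8 − 0.0)/2 = 1.4 m; q_1 = 0.18 × 0.49 × 1.4 = 0.1235 m³/s
w_2 = (4.2 − 0.0)/2 = 2.1 m; q_2 = 0.37 × 1.10 × 2.1 = 0.8547 m³/s
w_3 = (10.2 − 2.8)/2 = 3.7 m; q_3 = 0.31 × 1.30 × 3.7 = 1.491 m³/s
w_4 = (11.5 − 4.2)/2 = 3.65 m; q_4 = 0.44 × 1.78 × 3.65 = 2.859 m³/s
w_5 = (13.1 − 10.2)/2 = 1.45 m; q_5 = 0.51 × 1.94 × 1.45 = 1.435 m³/s
w_6 = (14.4 − 11.5)/2 = 1.45 m; q_6 = 0.34 × 1.13 × 1.45 = 0.5571 m³/s
w_7 = (17.1 − 13.1)/2 = 2 m; q_7 = 0.36 × 1.29 × 2 = 0.9288 m³/s
w_8 = (17.1 − 14.4)/2 = 1.35 m; q_8 = 0.22 × 0.53 × 1.35 = 0.1574 m³/s
Q = Σ qᵢ = 8.406 m³/s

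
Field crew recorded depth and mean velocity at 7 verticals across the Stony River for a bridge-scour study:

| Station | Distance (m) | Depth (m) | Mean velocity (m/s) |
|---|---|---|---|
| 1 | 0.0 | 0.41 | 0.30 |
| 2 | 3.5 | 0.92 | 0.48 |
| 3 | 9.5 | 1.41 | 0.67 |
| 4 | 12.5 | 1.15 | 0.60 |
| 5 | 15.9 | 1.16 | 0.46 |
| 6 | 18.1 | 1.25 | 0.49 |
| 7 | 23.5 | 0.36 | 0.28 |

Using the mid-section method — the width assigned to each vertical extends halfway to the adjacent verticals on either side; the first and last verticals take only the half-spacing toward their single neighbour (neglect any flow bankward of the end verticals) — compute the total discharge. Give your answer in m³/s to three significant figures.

12.9 m³/s

w_1 = (3.5 − 0.0)/2 = 1.75 m; q_1 = 0.30 × 0.41 × 1.75 = 0.2153 m³/s
w_2 = (9.5 − 0.0)/2 = 4.75 m; q_2 = 0.48 × 0.92 × 4.75 = 2.098 m³/s
w_3 = (12.5 − 3.5)/2 = 4.5 m; q_3 = 0.67 × 1.41 × 4.5 = 4.251 m³/s
w_4 = (15.9 − 9.5)/2 = 3.2 m; q_4 = 0.60 × 1.15 × 3.2 = 2.208 m³/s
w_5 = (18.1 − 12.5)/2 = 2.8 m; q_5 = 0.46 × 1.16 × 2.8 = 1.494 m³/s
w_6 = (23.5 − 15.9)/2 = 3.8 m; q_6 = 0.49 × 1.25 × 3.8 = 2.328 m³/s
w_7 = (23.5 − 18.1)/2 = 2.7 m; q_7 = 0.28 × 0.36 × 2.7 = 0.2722 m³/s
Q = Σ qᵢ = 12.87 m³/s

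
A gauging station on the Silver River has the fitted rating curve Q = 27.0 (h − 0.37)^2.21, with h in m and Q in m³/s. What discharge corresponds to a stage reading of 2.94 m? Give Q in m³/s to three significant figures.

217 m³/s

Q = 27.0 × (2.94 − 0.37)^2.21 = 27.0 × 2.57^2.21 = 217.4 m³/s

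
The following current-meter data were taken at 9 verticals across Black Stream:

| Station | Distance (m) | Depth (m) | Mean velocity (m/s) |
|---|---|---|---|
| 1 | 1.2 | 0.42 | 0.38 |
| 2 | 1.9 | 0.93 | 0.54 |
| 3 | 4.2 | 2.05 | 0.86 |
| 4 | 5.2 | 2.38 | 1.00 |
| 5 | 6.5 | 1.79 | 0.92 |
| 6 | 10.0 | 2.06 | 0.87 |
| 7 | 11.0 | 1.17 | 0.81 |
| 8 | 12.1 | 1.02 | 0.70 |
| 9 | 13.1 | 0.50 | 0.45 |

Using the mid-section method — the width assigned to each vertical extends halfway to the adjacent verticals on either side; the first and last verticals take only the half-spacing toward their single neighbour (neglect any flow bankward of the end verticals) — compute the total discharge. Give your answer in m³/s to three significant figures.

16.3 m³/s

w_1 = (1.9 − 1.2)/2 = 0.35 m; q_1 = 0.38 × 0.42 × 0.35 = 0.05586 m³/s
w_2 = (4.2 − 1.2)/2 = 1.5 m; q_2 = 0.54 × 0.93 × 1.5 = 0.7533 m³/s
w_3 = (5.2 − 1.9)/2 = 1.65 m; q_3 = 0.86 × 2.05 × 1.65 = 2.909 m³/s
w_4 = (6.5 − 4.2)/2 = 1.15 m; q_4 = 1.00 × 2.38 × 1.15 = 2.737 m³/s
w_5 = (10.0 − 5.2)/2 = 2.4 m; q_5 = 0.92 × 1.79 × 2.4 = 3.952 m³/s
w_6 = (11.0 − 6.5)/2 = 2.25 m; q_6 = 0.87 × 2.06 × 2.25 = 4.032 m³/s
w_7 = (12.1 − 10.0)/2 = 1.05 m; q_7 = 0.81 × 1.17 × 1.05 = 0.9951 m³/s
w_8 = (13.1 − 11.0)/2 = 1.05 m; q_8 = 0.70 × 1.02 × 1.05 = 0.7497 m³/s
w_9 = (13.1 − 12.1)/2 = 0.5 m; q_9 = 0.45 × 0.50 × 0.5 = 0.1125 m³/s
Q = Σ qᵢ = 16.30 m³/s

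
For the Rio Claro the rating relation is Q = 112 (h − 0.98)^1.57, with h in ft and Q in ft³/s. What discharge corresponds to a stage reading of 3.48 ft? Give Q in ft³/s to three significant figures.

Q = 112 × (3.48 − 0.98)^1.57 = 112 × 2.5^1.57 = 472.0 ft³/s

472 ft³/s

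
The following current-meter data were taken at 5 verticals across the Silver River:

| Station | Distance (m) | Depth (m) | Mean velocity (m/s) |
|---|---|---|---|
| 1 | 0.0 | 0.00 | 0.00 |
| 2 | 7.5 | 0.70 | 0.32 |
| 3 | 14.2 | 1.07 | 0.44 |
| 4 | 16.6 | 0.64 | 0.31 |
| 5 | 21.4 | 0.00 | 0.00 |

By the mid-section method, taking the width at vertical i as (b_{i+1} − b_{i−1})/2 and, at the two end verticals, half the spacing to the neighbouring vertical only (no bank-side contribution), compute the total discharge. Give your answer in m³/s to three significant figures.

4.45 m³/s

w_2 = (14.2 − 0.0)/2 = 7.1 m; q_2 = 0.32 × 0.70 × 7.1 = 1.590 m³/s
w_3 = (16.6 − 7.5)/2 = 4.55 m; q_3 = 0.44 × 1.07 × 4.55 = 2.142 m³/s
w_4 = (21.4 − 14.2)/2 = 3.6 m; q_4 = 0.31 × 0.64 × 3.6 = 0.7142 m³/s
Stations 1, 5 contribute zero (depth or velocity is 0).
Q = Σ qᵢ = 4.447 m³/s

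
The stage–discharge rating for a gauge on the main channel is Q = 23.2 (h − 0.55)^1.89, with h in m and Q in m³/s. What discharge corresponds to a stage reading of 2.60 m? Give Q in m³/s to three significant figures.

90.1 m³/s

Q = 23.2 × (2.60 − 0.55)^1.89 = 23.2 × 2.05^1.89 = 90.10 m³/s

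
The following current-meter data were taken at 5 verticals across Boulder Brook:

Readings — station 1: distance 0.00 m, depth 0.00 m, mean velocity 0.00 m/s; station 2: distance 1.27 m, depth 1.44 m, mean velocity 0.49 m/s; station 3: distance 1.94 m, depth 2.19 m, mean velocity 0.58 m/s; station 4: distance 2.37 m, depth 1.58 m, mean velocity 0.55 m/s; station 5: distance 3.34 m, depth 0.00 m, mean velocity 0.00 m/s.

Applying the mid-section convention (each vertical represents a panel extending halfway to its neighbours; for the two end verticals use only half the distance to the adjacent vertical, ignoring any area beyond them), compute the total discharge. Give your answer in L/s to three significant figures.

1990 L/s

w_2 = (1.94 − 0.00)/2 = 0.97 m; q_2 = 0.49 × 1.44 × 0.97 = 0.6844 m³/s
w_3 = (2.37 − 1.27)/2 = 0.55 m; q_3 = 0.58 × 2.19 × 0.55 = 0.6986 m³/s
w_4 = (3.34 − 1.94)/2 = 0.7 m; q_4 = 0.55 × 1.58 × 0.7 = 0.6083 m³/s
Stations 1, 5 contribute zero (depth or velocity is 0).
Q = Σ qᵢ = 1.991 m³/s
= 1.991 × 1000 = 1991 L/s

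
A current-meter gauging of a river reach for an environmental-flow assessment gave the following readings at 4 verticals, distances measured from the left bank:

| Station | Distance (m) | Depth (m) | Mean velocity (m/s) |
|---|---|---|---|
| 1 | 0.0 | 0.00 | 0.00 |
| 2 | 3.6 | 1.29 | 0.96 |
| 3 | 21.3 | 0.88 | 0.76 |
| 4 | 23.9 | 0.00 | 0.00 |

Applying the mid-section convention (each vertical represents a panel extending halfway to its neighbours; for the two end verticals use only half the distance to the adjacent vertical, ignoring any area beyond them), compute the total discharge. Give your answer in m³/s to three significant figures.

w_2 = (21.3 − 0.0)/2 = 10.65 m; q_2 = 0.96 × 1.29 × 10.65 = 13.19 m³/s
w_3 = (23.9 − 3.6)/2 = 10.15 m; q_3 = 0.76 × 0.88 × 10.15 = 6.788 m³/s
Stations 1, 4 contribute zero (depth or velocity is 0).
Q = Σ qᵢ = 19.98 m³/s

20.0 m³/s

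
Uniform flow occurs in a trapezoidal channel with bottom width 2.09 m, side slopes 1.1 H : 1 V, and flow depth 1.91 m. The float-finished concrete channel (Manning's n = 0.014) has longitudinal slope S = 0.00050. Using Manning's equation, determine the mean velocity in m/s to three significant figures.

1.63 m/s

A = (b + z·y)·y = (2.09 + 1.1×1.91)×1.91 = 8.005 m²
P = b + 2y√(1+z²) = 2.09 + 2×1.91×√(1+1.1²) = 7.769 m
R = A/P = 8.005/7.769 = 1.030 m
Q = (1/n)·A·R^(2/3)·S^(1/2) = (1/0.014) × 8.005 × 1.030^(2/3) × 0.00050^(1/2) = 13.04 m³/s
V = Q/A = 13.04/8.005 = 1.629 m/s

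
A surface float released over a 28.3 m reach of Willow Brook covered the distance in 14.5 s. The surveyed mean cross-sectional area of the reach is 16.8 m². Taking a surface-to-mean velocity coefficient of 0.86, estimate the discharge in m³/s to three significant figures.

v_surface = L / t̄ = 28.3 / 14.5 = 1.952 m/s
v_mean = 0.86 × 1.952 = 1.678 m/s
Q = A × v_mean = 16.8 × 1.678 = 28.20 m³/s

28.2 m³/s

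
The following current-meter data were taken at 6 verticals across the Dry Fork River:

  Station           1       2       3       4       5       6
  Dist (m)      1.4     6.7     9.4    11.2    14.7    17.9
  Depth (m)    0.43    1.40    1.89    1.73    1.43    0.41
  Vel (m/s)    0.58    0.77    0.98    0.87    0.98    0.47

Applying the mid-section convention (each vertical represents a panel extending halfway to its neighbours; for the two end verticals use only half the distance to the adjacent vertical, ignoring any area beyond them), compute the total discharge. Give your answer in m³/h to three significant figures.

65300 m³/h

w_1 = (6.7 − 1.4)/2 = 2.65 m; q_1 = 0.58 × 0.43 × 2.65 = 0.6609 m³/s
w_2 = (9.4 − 1.4)/2 = 4 m; q_2 = 0.77 × 1.40 × 4 = 4.312 m³/s
w_3 = (11.2 − 6.7)/2 = 2.25 m; q_3 = 0.98 × 1.89 × 2.25 = 4.167 m³/s
w_4 = (14.7 − 9.4)/2 = 2.65 m; q_4 = 0.87 × 1.73 × 2.65 = 3.989 m³/s
w_5 = (17.9 − 11.2)/2 = 3.35 m; q_5 = 0.98 × 1.43 × 3.35 = 4.695 m³/s
w_6 = (17.9 − 14.7)/2 = 1.6 m; q_6 = 0.47 × 0.41 × 1.6 = 0.3083 m³/s
Q = Σ qᵢ = 18.13 m³/s
= 18.13 × 3600 = 65270 m³/h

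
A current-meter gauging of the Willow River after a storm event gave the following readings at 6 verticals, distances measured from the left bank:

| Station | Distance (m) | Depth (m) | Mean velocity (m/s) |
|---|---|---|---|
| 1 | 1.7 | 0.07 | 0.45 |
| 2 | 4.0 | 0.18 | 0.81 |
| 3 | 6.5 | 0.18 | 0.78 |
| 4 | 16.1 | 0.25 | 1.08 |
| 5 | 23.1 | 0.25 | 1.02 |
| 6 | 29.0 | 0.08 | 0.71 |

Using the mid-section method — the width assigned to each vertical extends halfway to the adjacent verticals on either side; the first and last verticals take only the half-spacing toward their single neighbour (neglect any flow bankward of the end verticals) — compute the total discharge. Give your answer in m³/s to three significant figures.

5.29 m³/s

w_1 = (4.0 − 1.7)/2 = 1.15 m; q_1 = 0.45 × 0.07 × 1.15 = 0.03623 m³/s
w_2 = (6.5 − 1.7)/2 = 2.4 m; q_2 = 0.81 × 0.18 × 2.4 = 0.3499 m³/s
w_3 = (16.1 − 4.0)/2 = 6.05 m; q_3 = 0.78 × 0.18 × 6.05 = 0.8494 m³/s
w_4 = (23.1 − 6.5)/2 = 8.3 m; q_4 = 1.08 × 0.25 × 8.3 = 2.241 m³/s
w_5 = (29.0 − 16.1)/2 = 6.45 m; q_5 = 1.02 × 0.25 × 6.45 = 1.645 m³/s
w_6 = (29.0 − 23.1)/2 = 2.95 m; q_6 = 0.71 × 0.08 × 2.95 = 0.1676 m³/s
Q = Σ qᵢ = 5.289 m³/s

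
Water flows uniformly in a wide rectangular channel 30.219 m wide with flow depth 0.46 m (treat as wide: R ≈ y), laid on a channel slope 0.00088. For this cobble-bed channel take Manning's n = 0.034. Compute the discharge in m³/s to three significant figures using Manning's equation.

A = b·y = 30.219 × 0.46 = 13.90 m²
Wide channel: R ≈ y = 0.46 m
Q = (1/n)·A·R^(2/3)·S^(1/2) = (1/0.034) × 13.90 × 0.4600^(2/3) × 0.00088^(1/2) = 7.227 m³/s

7.23 m³/s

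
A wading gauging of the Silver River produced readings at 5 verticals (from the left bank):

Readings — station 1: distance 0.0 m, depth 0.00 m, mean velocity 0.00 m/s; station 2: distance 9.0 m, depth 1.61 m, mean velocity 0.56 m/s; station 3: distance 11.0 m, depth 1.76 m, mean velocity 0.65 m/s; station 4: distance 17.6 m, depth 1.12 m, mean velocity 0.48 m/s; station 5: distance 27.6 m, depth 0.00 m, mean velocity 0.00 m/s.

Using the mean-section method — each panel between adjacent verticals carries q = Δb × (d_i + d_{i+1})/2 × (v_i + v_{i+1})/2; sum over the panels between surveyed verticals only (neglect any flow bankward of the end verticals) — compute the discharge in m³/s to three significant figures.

10.8 m³/s

Panel 1-2: Δb = 9 m, d̄ = (0.00+1.61)/2 = 0.805, v̄ = (0.00+0.56)/2 = 0.28 → q = 9×0.805×0.28 = 2.029 m³/s
Panel 2-3: Δb = 2 m, d̄ = (1.61+1.76)/2 = 1.685, v̄ = (0.56+0.65)/2 = 0.605 → q = 2×1.685×0.605 = 2.039 m³/s
Panel 3-4: Δb = 6.6 m, d̄ = (1.76+1.12)/2 = 1.44, v̄ = (0.65+0.48)/2 = 0.565 → q = 6.6×1.44×0.565 = 5.370 m³/s
Panel 4-5: Δb = 10 m, d̄ = (1.12+0.00)/2 = 0.56, v̄ = (0.48+0.00)/2 = 0.24 → q = 10×0.56×0.24 = 1.344 m³/s
Q = Σ q = 10.78 m³/s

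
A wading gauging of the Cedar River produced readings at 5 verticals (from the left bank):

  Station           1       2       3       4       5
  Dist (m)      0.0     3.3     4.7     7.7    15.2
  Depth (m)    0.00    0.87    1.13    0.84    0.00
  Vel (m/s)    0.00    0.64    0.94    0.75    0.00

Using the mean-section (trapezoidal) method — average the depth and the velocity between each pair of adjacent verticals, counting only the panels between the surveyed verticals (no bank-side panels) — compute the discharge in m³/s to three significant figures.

5.24 m³/s

Panel 1-2: Δb = 3.3 m, d̄ = (0.00+0.87)/2 = 0.435, v̄ = (0.00+0.64)/2 = 0.32 → q = 3.3×0.435×0.32 = 0.4594 m³/s
Panel 2-3: Δb = 1.4 m, d̄ = (0.87+1.13)/2 = 1, v̄ = (0.64+0.94)/2 = 0.79 → q = 1.4×1×0.79 = 1.106 m³/s
Panel 3-4: Δb = 3 m, d̄ = (1.13+0.84)/2 = 0.985, v̄ = (0.94+0.75)/2 = 0.845 → q = 3×0.985×0.845 = 2.497 m³/s
Panel 4-5: Δb = 7.5 m, d̄ = (0.84+0.00)/2 = 0.42, v̄ = (0.75+0.00)/2 = 0.375 → q = 7.5×0.42×0.375 = 1.181 m³/s
Q = Σ q = 5.244 m³/s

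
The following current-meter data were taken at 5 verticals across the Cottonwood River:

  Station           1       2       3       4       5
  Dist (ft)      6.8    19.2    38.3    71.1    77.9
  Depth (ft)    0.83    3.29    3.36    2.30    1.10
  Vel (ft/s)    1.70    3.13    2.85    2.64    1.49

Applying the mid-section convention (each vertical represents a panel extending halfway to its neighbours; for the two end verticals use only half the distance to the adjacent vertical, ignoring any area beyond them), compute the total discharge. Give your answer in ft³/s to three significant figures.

545 ft³/s

w_1 = (19.2 − 6.8)/2 = 6.2 ft; q_1 = 1.70 × 0.83 × 6.2 = 8.748 ft³/s
w_2 = (38.3 − 6.8)/2 = 15.75 ft; q_2 = 3.13 × 3.29 × 15.75 = 162.2 ft³/s
w_3 = (71.1 − 19.2)/2 = 25.95 ft; q_3 = 2.85 × 3.36 × 25.95 = 248.5 ft³/s
w_4 = (77.9 − 38.3)/2 = 19.8 ft; q_4 = 2.64 × 2.30 × 19.8 = 120.2 ft³/s
w_5 = (77.9 − 71.1)/2 = 3.4 ft; q_5 = 1.49 × 1.10 × 3.4 = 5.573 ft³/s
Q = Σ qᵢ = 545.2 ft³/s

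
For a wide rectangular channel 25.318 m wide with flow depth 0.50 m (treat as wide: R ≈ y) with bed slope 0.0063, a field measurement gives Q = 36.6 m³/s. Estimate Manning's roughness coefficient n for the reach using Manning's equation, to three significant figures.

0.0173

A = b·y = 25.318 × 0.50 = 12.66 m²
Wide channel: R ≈ y = 0.50 m
n = (1/Q)·A·R^(2/3)·S^(1/2) = (1/36.6) × 12.66 × 0.6300 × 0.07937 = 0.01729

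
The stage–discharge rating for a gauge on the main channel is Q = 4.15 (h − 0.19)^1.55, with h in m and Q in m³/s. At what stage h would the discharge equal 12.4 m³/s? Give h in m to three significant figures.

2.22 m

h − h₀ = (Q/C)^(1/b) = (12.4/4.15)^(1/1.55) = 2.026 m
h = 0.19 + 2.026 = 2.216 m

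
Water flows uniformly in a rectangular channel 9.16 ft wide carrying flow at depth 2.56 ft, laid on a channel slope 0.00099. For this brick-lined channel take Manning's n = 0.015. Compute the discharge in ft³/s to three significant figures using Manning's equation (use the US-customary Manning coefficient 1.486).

A = b·y = 9.16 × 2.56 = 23.45 ft²
P = b + 2y = 9.16 + 2×2.56 = 14.28 ft
R = A/P = 23.45/14.28 = 1.642 ft
Q = (1.486/n)·A·R^(2/3)·S^(1/2) = (1.486/0.015) × 23.45 × 1.642^(2/3) × 0.00099^(1/2) = 101.7 ft³/s

102 ft³/s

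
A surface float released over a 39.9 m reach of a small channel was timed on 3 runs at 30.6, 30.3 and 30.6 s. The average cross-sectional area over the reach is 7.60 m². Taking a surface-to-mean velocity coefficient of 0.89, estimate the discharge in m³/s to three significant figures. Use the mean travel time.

t̄ = (30.6 + 30.3 + 30.6) / 3 = 30.5 s
v_surface = L / t̄ = 39.9 / 30.5 = 1.308 m/s
v_mean = 0.89 × 1.308 = 1.164 m/s
Q = A × v_mean = 7.60 × 1.164 = 8.849 m³/s

8.85 m³/s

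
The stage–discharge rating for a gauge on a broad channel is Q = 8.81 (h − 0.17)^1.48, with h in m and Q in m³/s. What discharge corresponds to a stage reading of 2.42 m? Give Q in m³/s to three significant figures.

Q = 8.81 × (2.42 − 0.17)^1.48 = 8.81 × 2.25^1.48 = 29.26 m³/s

29.3 m³/s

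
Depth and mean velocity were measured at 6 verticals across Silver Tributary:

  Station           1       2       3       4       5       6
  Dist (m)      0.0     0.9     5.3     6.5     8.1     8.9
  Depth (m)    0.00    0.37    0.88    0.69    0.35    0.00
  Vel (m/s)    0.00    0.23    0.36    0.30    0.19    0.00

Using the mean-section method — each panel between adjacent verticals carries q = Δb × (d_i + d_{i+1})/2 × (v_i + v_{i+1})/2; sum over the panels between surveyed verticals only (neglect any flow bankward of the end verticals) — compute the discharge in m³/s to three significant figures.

1.36 m³/s

Panel 1-2: Δb = 0.9 m, d̄ = (0.00+0.37)/2 = 0.185, v̄ = (0.00+0.23)/2 = 0.115 → q = 0.9×0.185×0.115 = 0.01915 m³/s
Panel 2-3: Δb = 4.4 m, d̄ = (0.37+0.88)/2 = 0.625, v̄ = (0.23+0.36)/2 = 0.295 → q = 4.4×0.625×0.295 = 0.8113 m³/s
Panel 3-4: Δb = 1.2 m, d̄ = (0.88+0.69)/2 = 0.785, v̄ = (0.36+0.30)/2 = 0.33 → q = 1.2×0.785×0.33 = 0.3109 m³/s
Panel 4-5: Δb = 1.6 m, d̄ = (0.69+0.35)/2 = 0.52, v̄ = (0.30+0.19)/2 = 0.245 → q = 1.6×0.52×0.245 = 0.2038 m³/s
Panel 5-6: Δb = 0.8 m, d̄ = (0.35+0.00)/2 = 0.175, v̄ = (0.19+0.00)/2 = 0.095 → q = 0.8×0.175×0.095 = 0.01330 m³/s
Q = Σ q = 1.358 m³/s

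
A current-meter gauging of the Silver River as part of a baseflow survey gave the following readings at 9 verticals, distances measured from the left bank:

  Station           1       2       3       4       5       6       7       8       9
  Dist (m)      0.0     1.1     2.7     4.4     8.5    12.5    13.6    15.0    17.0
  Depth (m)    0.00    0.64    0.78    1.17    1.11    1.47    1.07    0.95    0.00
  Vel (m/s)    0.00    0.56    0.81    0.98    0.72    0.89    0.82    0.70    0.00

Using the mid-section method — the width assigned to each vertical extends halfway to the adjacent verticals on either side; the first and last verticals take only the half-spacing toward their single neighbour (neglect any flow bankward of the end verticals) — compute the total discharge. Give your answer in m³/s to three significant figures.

w_2 = (2.7 − 0.0)/2 = 1.35 m; q_2 = 0.56 × 0.64 × 1.35 = 0.4838 m³/s
w_3 = (4.4 − 1.1)/2 = 1.65 m; q_3 = 0.81 × 0.78 × 1.65 = 1.042 m³/s
w_4 = (8.5 − 2.7)/2 = 2.9 m; q_4 = 0.98 × 1.17 × 2.9 = 3.325 m³/s
w_5 = (12.5 − 4.4)/2 = 4.05 m; q_5 = 0.72 × 1.11 × 4.05 = 3.237 m³/s
w_6 = (13.6 − 8.5)/2 = 2.55 m; q_6 = 0.89 × 1.47 × 2.55 = 3.336 m³/s
w_7 = (15.0 − 12.5)/2 = 1.25 m; q_7 = 0.82 × 1.07 × 1.25 = 1.097 m³/s
w_8 = (17.0 − 13.6)/2 = 1.7 m; q_8 = 0.70 × 0.95 × 1.7 = 1.131 m³/s
Stations 1, 9 contribute zero (depth or velocity is 0).
Q = Σ qᵢ = 13.65 m³/s

13.7 m³/s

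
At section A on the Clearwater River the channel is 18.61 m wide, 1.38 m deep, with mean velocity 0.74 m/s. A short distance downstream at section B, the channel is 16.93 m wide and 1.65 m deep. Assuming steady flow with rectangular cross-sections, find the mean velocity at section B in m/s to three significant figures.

Q = A₁V₁ = (18.61×1.38) × 0.74 = 19.00 m³/s
A₂ = 16.93 × 1.65 = 27.93 m²
V₂ = Q/A₂ = 19.00/27.93 = 0.6803 m/s

0.680 m/s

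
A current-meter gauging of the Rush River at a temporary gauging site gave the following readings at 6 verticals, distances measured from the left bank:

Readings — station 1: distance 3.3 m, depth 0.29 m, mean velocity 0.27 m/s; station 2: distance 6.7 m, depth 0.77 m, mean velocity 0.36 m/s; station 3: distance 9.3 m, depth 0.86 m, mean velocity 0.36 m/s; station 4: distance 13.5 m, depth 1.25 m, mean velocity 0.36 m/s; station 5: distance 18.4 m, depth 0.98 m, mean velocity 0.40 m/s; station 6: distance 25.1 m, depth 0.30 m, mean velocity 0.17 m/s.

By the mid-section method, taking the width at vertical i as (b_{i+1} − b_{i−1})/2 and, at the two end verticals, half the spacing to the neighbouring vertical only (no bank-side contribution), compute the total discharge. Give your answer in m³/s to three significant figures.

w_1 = (6.7 − 3.3)/2 = 1.7 m; q_1 = 0.27 × 0.29 × 1.7 = 0.1331 m³/s
w_2 = (9.3 − 3.3)/2 = 3 m; q_2 = 0.36 × 0.77 × 3 = 0.8316 m³/s
w_3 = (13.5 − 6.7)/2 = 3.4 m; q_3 = 0.36 × 0.86 × 3.4 = 1.053 m³/s
w_4 = (18.4 − 9.3)/2 = 4.55 m; q_4 = 0.36 × 1.25 × 4.55 = 2.048 m³/s
w_5 = (25.1 − 13.5)/2 = 5.8 m; q_5 = 0.40 × 0.98 × 5.8 = 2.274 m³/s
w_6 = (25.1 − 18.4)/2 = 3.35 m; q_6 = 0.17 × 0.30 × 3.35 = 0.1709 m³/s
Q = Σ qᵢ = 6.509 m³/s

6.51 m³/s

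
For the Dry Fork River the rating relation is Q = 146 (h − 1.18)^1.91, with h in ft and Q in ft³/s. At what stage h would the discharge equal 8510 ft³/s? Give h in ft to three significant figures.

9.58 ft

h − h₀ = (Q/C)^(1/b) = (8510/146)^(1/1.91) = 8.402 ft
h = 1.18 + 8.402 = 9.582 ft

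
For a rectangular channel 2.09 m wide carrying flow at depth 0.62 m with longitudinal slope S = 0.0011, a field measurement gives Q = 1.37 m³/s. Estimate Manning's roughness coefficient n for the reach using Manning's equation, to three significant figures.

0.0167

A = b·y = 2.09 × 0.62 = 1.296 m²
P = b + 2y = 2.09 + 2×0.62 = 3.330 m
R = A/P = 1.296/3.330 = 0.3891 m
n = (1/Q)·A·R^(2/3)·S^(1/2) = (1/1.37) × 1.296 × 0.5330 × 0.03317 = 0.01672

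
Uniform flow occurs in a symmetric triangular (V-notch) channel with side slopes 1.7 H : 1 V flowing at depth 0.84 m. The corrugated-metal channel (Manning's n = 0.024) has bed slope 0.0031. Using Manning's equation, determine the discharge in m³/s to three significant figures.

A = z·y² = 1.7×0.84² = 1.200 m²
P = 2y√(1+z²) = 2×0.84×√(1+1.7²) = 3.313 m
R = A/P = 1.200/3.313 = 0.3620 m
Q = (1/n)·A·R^(2/3)·S^(1/2) = (1/0.024) × 1.200 × 0.3620^(2/3) × 0.0031^(1/2) = 1.413 m³/s

1.41 m³/s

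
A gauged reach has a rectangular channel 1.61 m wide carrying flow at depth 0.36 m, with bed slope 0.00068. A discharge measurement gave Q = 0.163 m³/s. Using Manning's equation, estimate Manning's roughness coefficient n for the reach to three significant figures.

0.0367

A = b·y = 1.61 × 0.36 = 0.5796 m²
P = b + 2y = 1.61 + 2×0.36 = 2.330 m
R = A/P = 0.5796/2.330 = 0.2488 m
n = (1/Q)·A·R^(2/3)·S^(1/2) = (1/0.163) × 0.5796 × 0.3955 × 0.02608 = 0.03668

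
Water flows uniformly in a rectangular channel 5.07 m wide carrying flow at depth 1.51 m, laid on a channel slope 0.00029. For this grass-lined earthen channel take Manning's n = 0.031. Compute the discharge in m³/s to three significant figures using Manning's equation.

A = b·y = 5.07 × 1.51 = 7.656 m²
P = b + 2y = 5.07 + 2×1.51 = 8.090 m
R = A/P = 7.656/8.090 = 0.9463 m
Q = (1/n)·A·R^(2/3)·S^(1/2) = (1/0.031) × 7.656 × 0.9463^(2/3) × 0.00029^(1/2) = 4.054 m³/s

4.05 m³/s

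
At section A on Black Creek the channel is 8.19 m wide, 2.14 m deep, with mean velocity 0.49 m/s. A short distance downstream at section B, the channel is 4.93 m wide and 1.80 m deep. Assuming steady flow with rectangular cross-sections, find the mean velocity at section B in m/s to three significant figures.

Q = A₁V₁ = (8.19×2.14) × 0.49 = 8.588 m³/s
A₂ = 4.93 × 1.80 = 8.874 m²
V₂ = Q/A₂ = 8.588/8.874 = 0.9678 m/s

0.968 m/s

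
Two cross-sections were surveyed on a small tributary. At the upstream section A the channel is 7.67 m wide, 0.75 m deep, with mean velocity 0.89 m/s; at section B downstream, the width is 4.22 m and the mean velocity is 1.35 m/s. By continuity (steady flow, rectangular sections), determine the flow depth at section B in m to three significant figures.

Q = A₁V₁ = (7.67×0.75) × 0.89 = 5.120 m³/s
d₂ = Q/(b₂ V₂) = 5.120/(4.22×1.35) = 0.8987 m

0.899 m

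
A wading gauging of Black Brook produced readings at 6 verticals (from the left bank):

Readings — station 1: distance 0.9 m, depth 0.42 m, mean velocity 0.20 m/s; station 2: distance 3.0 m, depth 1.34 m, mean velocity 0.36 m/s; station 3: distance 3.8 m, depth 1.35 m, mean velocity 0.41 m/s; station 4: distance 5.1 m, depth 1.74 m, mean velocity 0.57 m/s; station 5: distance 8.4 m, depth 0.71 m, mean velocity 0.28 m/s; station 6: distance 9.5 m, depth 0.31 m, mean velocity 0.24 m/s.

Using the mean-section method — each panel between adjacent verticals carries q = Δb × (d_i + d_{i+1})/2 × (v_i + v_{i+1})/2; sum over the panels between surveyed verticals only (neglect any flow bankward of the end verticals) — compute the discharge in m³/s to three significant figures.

Panel 1-2: Δb = 2.1 m, d̄ = (0.42+1.34)/2 = 0.88, v̄ = (0.20+0.36)/2 = 0.28 → q = 2.1×0.88×0.28 = 0.5174 m³/s
Panel 2-3: Δb = 0.8 m, d̄ = (1.34+1.35)/2 = 1.345, v̄ = (0.36+0.41)/2 = 0.385 → q = 0.8×1.345×0.385 = 0.4143 m³/s
Panel 3-4: Δb = 1.3 m, d̄ = (1.35+1.74)/2 = 1.545, v̄ = (0.41+0.57)/2 = 0.49 → q = 1.3×1.545×0.49 = 0.9842 m³/s
Panel 4-5: Δb = 3.3 m, d̄ = (1.74+0.71)/2 = 1.225, v̄ = (0.57+0.28)/2 = 0.425 → q = 3.3×1.225×0.425 = 1.718 m³/s
Panel 5-6: Δb = 1.1 m, d̄ = (0.71+0.31)/2 = 0.51, v̄ = (0.28+0.24)/2 = 0.26 → q = 1.1×0.51×0.26 = 0.1459 m³/s
Q = Σ q = 3.780 m³/s

3.78 m³/s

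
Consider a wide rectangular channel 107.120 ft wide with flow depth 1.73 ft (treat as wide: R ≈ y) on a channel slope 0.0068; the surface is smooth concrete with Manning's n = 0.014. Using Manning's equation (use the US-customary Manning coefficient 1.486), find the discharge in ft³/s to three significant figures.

2340 ft³/s

A = b·y = 107.120 × 1.73 = 185.3 ft²
Wide channel: R ≈ y = 1.73 ft
Q = (1.486/n)·A·R^(2/3)·S^(1/2) = (1.486/0.014) × 185.3 × 1.730^(2/3) × 0.0068^(1/2) = 2338 ft³/s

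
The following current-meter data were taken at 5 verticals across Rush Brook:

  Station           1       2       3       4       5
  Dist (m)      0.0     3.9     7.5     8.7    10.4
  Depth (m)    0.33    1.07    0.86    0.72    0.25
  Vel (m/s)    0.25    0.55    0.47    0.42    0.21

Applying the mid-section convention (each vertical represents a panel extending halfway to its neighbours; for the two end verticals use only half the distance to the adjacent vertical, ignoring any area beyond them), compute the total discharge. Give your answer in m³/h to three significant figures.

13800 m³/h

w_1 = (3.9 − 0.0)/2 = 1.95 m; q_1 = 0.25 × 0.33 × 1.95 = 0.1609 m³/s
w_2 = (7.5 − 0.0)/2 = 3.75 m; q_2 = 0.55 × 1.07 × 3.75 = 2.207 m³/s
w_3 = (8.7 − 3.9)/2 = 2.4 m; q_3 = 0.47 × 0.86 × 2.4 = 0.9701 m³/s
w_4 = (10.4 − 7.5)/2 = 1.45 m; q_4 = 0.42 × 0.72 × 1.45 = 0.4385 m³/s
w_5 = (10.4 − 8.7)/2 = 0.85 m; q_5 = 0.21 × 0.25 × 0.85 = 0.04463 m³/s
Q = Σ qᵢ = 3.821 m³/s
= 3.821 × 3600 = 13760 m³/h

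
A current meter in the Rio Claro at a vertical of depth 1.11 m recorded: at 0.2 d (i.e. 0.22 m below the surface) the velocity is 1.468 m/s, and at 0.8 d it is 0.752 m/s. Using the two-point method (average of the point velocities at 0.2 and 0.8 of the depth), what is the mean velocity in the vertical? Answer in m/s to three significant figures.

v̄ = (1.468 + 0.752) / 2 = 1.110 m/s

1.11 m/s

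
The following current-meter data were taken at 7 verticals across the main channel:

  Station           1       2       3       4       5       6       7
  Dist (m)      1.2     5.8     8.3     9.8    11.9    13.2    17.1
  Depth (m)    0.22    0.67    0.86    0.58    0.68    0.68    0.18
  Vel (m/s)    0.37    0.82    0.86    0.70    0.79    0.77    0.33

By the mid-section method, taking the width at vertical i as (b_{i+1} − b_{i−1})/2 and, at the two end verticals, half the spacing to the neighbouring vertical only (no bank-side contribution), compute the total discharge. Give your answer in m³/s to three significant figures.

6.74 m³/s

w_1 = (5.8 − 1.2)/2 = 2.3 m; q_1 = 0.37 × 0.22 × 2.3 = 0.1872 m³/s
w_2 = (8.3 − 1.2)/2 = 3.55 m; q_2 = 0.82 × 0.67 × 3.55 = 1.950 m³/s
w_3 = (9.8 − 5.8)/2 = 2 m; q_3 = 0.86 × 0.86 × 2 = 1.479 m³/s
w_4 = (11.9 − 8.3)/2 = 1.8 m; q_4 = 0.70 × 0.58 × 1.8 = 0.7308 m³/s
w_5 = (13.2 − 9.8)/2 = 1.7 m; q_5 = 0.79 × 0.68 × 1.7 = 0.9132 m³/s
w_6 = (17.1 − 11.9)/2 = 2.6 m; q_6 = 0.77 × 0.68 × 2.6 = 1.361 m³/s
w_7 = (17.1 − 13.2)/2 = 1.95 m; q_7 = 0.33 × 0.18 × 1.95 = 0.1158 m³/s
Q = Σ qᵢ = 6.738 m³/s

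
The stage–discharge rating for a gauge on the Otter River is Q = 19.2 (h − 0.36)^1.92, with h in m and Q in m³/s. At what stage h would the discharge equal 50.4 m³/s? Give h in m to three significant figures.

2.01 m

h − h₀ = (Q/C)^(1/b) = (50.4/19.2)^(1/1.92) = 1.653 m
h = 0.36 + 1.653 = 2.013 m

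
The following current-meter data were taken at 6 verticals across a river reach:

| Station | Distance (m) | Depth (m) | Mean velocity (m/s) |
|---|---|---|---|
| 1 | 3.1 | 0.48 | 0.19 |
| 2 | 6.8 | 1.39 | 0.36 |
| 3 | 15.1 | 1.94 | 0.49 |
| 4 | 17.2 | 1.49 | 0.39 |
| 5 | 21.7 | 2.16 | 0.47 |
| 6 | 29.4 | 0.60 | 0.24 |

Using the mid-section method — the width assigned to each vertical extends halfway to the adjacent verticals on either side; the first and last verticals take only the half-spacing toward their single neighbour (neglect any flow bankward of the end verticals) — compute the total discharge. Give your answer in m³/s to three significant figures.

16.8 m³/s

w_1 = (6.8 − 3.1)/2 = 1.85 m; q_1 = 0.19 × 0.48 × 1.85 = 0.1687 m³/s
w_2 = (15.1 − 3.1)/2 = 6 m; q_2 = 0.36 × 1.39 × 6 = 3.002 m³/s
w_3 = (17.2 − 6.8)/2 = 5.2 m; q_3 = 0.49 × 1.94 × 5.2 = 4.943 m³/s
w_4 = (21.7 − 15.1)/2 = 3.3 m; q_4 = 0.39 × 1.49 × 3.3 = 1.918 m³/s
w_5 = (29.4 − 17.2)/2 = 6.1 m; q_5 = 0.47 × 2.16 × 6.1 = 6.193 m³/s
w_6 = (29.4 − 21.7)/2 = 3.85 m; q_6 = 0.24 × 0.60 × 3.85 = 0.5544 m³/s
Q = Σ qᵢ = 16.78 m³/s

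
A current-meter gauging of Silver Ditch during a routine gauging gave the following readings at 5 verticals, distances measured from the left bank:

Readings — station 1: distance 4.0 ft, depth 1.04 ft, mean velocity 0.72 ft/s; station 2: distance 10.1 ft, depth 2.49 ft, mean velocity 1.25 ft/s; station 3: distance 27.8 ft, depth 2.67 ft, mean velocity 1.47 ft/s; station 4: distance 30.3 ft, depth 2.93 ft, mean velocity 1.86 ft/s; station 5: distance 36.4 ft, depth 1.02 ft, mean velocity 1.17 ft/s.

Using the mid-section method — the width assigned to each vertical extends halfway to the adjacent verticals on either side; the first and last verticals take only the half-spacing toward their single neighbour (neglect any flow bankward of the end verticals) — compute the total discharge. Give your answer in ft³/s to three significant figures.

w_1 = (10.1 − 4.0)/2 = 3.05 ft; q_1 = 0.72 × 1.04 × 3.05 = 2.284 ft³/s
w_2 = (27.8 − 4.0)/2 = 11.9 ft; q_2 = 1.25 × 2.49 × 11.9 = 37.04 ft³/s
w_3 = (30.3 − 10.1)/2 = 10.1 ft; q_3 = 1.47 × 2.67 × 10.1 = 39.64 ft³/s
w_4 = (36.4 − 27.8)/2 = 4.3 ft; q_4 = 1.86 × 2.93 × 4.3 = 23.43 ft³/s
w_5 = (36.4 − 30.3)/2 = 3.05 ft; q_5 = 1.17 × 1.02 × 3.05 = 3.640 ft³/s
Q = Σ qᵢ = 106.0 ft³/s

106 ft³/s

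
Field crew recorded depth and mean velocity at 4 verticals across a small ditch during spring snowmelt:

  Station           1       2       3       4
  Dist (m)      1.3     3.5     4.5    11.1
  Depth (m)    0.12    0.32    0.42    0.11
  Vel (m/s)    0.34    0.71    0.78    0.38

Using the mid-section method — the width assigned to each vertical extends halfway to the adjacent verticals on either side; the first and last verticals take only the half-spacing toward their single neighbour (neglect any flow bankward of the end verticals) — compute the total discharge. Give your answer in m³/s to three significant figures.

1.79 m³/s

w_1 = (3.5 − 1.3)/2 = 1.1 m; q_1 = 0.34 × 0.12 × 1.1 = 0.04488 m³/s
w_2 = (4.5 − 1.3)/2 = 1.6 m; q_2 = 0.71 × 0.32 × 1.6 = 0.3635 m³/s
w_3 = (11.1 − 3.5)/2 = 3.8 m; q_3 = 0.78 × 0.42 × 3.8 = 1.245 m³/s
w_4 = (11.1 − 4.5)/2 = 3.3 m; q_4 = 0.38 × 0.11 × 3.3 = 0.1379 m³/s
Q = Σ qᵢ = 1.791 m³/s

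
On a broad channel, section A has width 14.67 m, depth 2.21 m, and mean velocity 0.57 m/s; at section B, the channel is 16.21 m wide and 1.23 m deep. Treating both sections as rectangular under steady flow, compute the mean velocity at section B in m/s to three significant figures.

0.927 m/s

Q = A₁V₁ = (14.67×2.21) × 0.57 = 18.48 m³/s
A₂ = 16.21 × 1.23 = 19.94 m²
V₂ = Q/A₂ = 18.48/19.94 = 0.9268 m/s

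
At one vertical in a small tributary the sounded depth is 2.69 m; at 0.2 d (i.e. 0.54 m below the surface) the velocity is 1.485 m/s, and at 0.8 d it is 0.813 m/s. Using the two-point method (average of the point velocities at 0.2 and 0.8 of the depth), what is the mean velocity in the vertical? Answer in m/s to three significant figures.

v̄ = (1.485 + 0.813) / 2 = 1.149 m/s

1.15 m/s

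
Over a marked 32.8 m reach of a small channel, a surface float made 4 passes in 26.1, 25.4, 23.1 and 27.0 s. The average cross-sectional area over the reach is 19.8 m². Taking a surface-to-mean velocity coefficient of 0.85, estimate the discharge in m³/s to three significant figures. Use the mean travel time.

t̄ = (26.1 + 25.4 + 23.1 + 27.0) / 4 = 25.4 s
v_surface = L / t̄ = 32.8 / 25.4 = 1.291 m/s
v_mean = 0.85 × 1.291 = 1.098 m/s
Q = A × v_mean = 19.8 × 1.098 = 21.73 m³/s

21.7 m³/s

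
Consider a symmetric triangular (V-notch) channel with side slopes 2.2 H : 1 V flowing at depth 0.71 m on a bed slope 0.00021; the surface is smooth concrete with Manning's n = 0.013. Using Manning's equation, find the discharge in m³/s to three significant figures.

A = z·y² = 2.2×0.71² = 1.109 m²
P = 2y√(1+z²) = 2×0.71×√(1+2.2²) = 3.432 m
R = A/P = 1.109/3.432 = 0.3232 m
Q = (1/n)·A·R^(2/3)·S^(1/2) = (1/0.013) × 1.109 × 0.3232^(2/3) × 0.00021^(1/2) = 0.5822 m³/s

0.582 m³/s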